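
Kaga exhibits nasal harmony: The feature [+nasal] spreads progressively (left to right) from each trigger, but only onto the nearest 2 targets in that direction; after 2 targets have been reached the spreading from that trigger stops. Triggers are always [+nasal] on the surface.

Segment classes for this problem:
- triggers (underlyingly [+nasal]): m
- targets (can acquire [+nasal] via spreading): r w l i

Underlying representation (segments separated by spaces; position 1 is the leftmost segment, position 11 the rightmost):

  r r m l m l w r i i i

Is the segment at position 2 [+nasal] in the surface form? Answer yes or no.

From /m/ at 3 rightward: 4 /l/ → [+nasal]; 5 /m/ is itself a trigger — this domain ends here.
From /m/ at 5 rightward: 6 /l/ → [+nasal]; 7 /w/ → [+nasal]; bound reached.
Targets with no active source: positions 1 2 8 9 10 11 stay [-nasal].
[+nasal] positions on the surface: 3 4 5 6 7.

no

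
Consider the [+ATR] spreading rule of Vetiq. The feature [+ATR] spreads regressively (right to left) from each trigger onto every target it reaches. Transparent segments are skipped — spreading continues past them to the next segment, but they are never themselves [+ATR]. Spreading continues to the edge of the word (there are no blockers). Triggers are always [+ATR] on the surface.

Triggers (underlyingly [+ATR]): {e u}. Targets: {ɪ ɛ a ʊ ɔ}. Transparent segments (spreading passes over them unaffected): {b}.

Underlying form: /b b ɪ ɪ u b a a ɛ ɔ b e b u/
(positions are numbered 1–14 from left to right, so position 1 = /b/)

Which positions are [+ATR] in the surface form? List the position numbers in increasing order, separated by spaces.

From /u/ at 5 leftward: 4 /ɪ/ → [+ATR]; 3 /ɪ/ → [+ATR]; 2 /b/ transparent; 1 /b/ transparent; word edge.
From /e/ at 12 leftward: 11 /b/ transparent; 10 /ɔ/ → [+ATR]; 9 /ɛ/ → [+ATR]; 8 /a/ → [+ATR]; 7 /a/ → [+ATR]; 6 /b/ transparent; 5 /u/ is itself a trigger — this domain ends here.
From /u/ at 14 leftward: 13 /b/ transparent; 12 /e/ is itself a trigger — this domain ends here.

3 4 5 7 8 9 10 12 14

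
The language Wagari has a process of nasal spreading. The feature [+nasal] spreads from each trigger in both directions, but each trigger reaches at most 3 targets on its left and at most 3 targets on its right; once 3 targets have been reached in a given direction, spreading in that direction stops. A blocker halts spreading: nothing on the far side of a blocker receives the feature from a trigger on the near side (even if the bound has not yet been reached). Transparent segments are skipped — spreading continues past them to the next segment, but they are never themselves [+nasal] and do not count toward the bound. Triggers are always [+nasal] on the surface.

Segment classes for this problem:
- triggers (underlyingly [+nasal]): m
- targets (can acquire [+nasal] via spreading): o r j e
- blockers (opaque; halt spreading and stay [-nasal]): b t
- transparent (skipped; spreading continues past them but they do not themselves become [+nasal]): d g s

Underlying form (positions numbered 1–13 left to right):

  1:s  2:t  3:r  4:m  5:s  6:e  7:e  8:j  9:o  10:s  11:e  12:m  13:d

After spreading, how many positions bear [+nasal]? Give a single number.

8

From /m/ at 4 rightward: 5 /s/ transparent; 6 /e/ → [+nasal]; 7 /e/ → [+nasal]; 8 /j/ → [+nasal]; bound reached.
From /m/ at 4 leftward: 3 /r/ → [+nasal]; 2 /t/ blocks.
From /m/ at 12 rightward: 13 /d/ transparent; word edge.
From /m/ at 12 leftward: 11 /e/ → [+nasal]; 10 /s/ transparent; 9 /o/ → [+nasal]; 8 /j/ → [+nasal]; bound reached.
[+nasal] positions on the surface: 3 4 6 7 8 9 11 12.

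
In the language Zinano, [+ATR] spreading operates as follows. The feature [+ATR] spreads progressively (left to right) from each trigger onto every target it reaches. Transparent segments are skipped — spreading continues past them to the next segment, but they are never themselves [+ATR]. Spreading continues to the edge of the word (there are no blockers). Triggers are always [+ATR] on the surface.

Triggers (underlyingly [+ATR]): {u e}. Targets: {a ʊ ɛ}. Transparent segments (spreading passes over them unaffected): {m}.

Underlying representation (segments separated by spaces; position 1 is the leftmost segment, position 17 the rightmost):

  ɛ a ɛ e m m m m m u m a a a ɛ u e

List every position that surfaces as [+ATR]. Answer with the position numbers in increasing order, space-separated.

From /e/ at 4 rightward: 5 /m/ transparent; 6 /m/ transparent; 7 /m/ transparent; 8 /m/ transparent; 9 /m/ transparent; 10 /u/ is itself a trigger — this domain ends here.
From /u/ at 10 rightward: 11 /m/ transparent; 12 /a/ → [+ATR]; 13 /a/ → [+ATR]; 14 /a/ → [+ATR]; 15 /ɛ/ → [+ATR]; 16 /u/ is itself a trigger — this domain ends here.
From /u/ at 16 rightward: 17 /e/ is itself a trigger — this domain ends here.
From /e/ at 17 rightward: word edge.
Targets with no active source: positions 1 2 3 stay [-ATR].

4 10 12 13 14 15 16 17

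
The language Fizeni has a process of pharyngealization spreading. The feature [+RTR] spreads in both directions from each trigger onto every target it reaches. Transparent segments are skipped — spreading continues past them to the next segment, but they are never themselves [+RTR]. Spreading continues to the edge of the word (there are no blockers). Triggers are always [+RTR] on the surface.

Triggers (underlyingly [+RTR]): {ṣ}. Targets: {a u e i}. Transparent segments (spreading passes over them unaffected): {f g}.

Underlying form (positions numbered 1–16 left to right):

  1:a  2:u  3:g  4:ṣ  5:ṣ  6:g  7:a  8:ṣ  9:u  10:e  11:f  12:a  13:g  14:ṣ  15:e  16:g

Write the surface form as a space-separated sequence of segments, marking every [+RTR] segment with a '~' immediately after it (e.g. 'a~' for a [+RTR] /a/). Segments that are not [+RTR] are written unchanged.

From /ṣ/ at 4 rightward: 5 /ṣ/ is itself a trigger — this domain ends here.
From /ṣ/ at 4 leftward: 3 /g/ transparent; 2 /u/ → [+RTR]; 1 /a/ → [+RTR]; word edge.
From /ṣ/ at 5 rightward: 6 /g/ transparent; 7 /a/ → [+RTR]; 8 /ṣ/ is itself a trigger — this domain ends here.
From /ṣ/ at 5 leftward: 4 /ṣ/ is itself a trigger — this domain ends here.
From /ṣ/ at 8 rightward: 9 /u/ → [+RTR]; 10 /e/ → [+RTR]; 11 /f/ transparent; 12 /a/ → [+RTR]; 13 /g/ transparent; 14 /ṣ/ is itself a trigger — this domain ends here.
From /ṣ/ at 8 leftward: 7 /a/ → [+RTR]; 6 /g/ transparent; 5 /ṣ/ is itself a trigger — this domain ends here.
From /ṣ/ at 14 rightward: 15 /e/ → [+RTR]; 16 /g/ transparent; word edge.
From /ṣ/ at 14 leftward: 13 /g/ transparent; 12 /a/ → [+RTR]; 11 /f/ transparent; 10 /e/ → [+RTR]; 9 /u/ → [+RTR]; 8 /ṣ/ is itself a trigger — this domain ends here.
[+RTR] positions on the surface: 1 2 4 5 7 8 9 10 12 14 15.

a~ u~ g ṣ~ ṣ~ g a~ ṣ~ u~ e~ f a~ g ṣ~ e~ g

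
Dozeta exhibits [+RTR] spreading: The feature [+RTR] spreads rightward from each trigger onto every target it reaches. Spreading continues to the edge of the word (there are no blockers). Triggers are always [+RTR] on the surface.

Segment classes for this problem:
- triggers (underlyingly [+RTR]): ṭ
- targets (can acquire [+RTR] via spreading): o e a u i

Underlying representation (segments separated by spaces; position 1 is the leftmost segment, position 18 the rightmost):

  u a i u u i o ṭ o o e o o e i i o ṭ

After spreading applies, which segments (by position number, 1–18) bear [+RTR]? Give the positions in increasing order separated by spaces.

From /ṭ/ at 8 rightward: 9 /o/ → [+RTR]; 10 /o/ → [+RTR]; 11 /e/ → [+RTR]; 12 /o/ → [+RTR]; 13 /o/ → [+RTR]; 14 /e/ → [+RTR]; 15 /i/ → [+RTR]; 16 /i/ → [+RTR]; 17 /o/ → [+RTR]; 18 /ṭ/ is itself a trigger — this domain ends here.
From /ṭ/ at 18 rightward: word edge.
Targets with no active source: positions 1 2 3 4 5 6 7 stay [-emphatic].

8 9 10 11 12 13 14 15 16 17 18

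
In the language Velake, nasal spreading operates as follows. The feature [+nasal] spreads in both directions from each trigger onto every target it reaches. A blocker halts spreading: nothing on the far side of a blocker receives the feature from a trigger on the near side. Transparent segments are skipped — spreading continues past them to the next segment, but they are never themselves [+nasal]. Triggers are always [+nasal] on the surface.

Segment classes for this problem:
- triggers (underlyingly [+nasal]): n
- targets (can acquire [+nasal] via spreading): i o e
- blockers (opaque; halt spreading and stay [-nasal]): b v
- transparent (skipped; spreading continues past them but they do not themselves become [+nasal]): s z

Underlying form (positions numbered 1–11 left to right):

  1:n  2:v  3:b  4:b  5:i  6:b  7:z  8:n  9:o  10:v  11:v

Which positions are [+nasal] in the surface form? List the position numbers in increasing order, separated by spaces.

From /n/ at 1 rightward: 2 /v/ blocks.
From /n/ at 1 leftward: word edge.
From /n/ at 8 rightward: 9 /o/ → [+nasal]; 10 /v/ blocks.
From /n/ at 8 leftward: 7 /z/ transparent; 6 /b/ blocks.
Target with no active source: position 5 stays [-nasal].

1 8 9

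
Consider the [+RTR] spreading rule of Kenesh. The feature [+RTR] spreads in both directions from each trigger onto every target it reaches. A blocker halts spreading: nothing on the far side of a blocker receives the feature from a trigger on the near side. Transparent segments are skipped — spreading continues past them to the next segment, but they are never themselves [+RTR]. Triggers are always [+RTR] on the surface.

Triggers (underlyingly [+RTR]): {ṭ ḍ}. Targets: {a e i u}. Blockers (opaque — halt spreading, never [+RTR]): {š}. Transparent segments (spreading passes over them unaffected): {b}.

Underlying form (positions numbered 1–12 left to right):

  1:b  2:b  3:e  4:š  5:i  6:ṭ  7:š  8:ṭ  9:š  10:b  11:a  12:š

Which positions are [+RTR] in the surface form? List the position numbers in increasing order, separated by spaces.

5 6 8

From /ṭ/ at 6 rightward: 7 /š/ blocks.
From /ṭ/ at 6 leftward: 5 /i/ → [+RTR]; 4 /š/ blocks.
From /ṭ/ at 8 rightward: 9 /š/ blocks.
From /ṭ/ at 8 leftward: 7 /š/ blocks.
Targets with no active source: positions 3 11 stay [-emphatic].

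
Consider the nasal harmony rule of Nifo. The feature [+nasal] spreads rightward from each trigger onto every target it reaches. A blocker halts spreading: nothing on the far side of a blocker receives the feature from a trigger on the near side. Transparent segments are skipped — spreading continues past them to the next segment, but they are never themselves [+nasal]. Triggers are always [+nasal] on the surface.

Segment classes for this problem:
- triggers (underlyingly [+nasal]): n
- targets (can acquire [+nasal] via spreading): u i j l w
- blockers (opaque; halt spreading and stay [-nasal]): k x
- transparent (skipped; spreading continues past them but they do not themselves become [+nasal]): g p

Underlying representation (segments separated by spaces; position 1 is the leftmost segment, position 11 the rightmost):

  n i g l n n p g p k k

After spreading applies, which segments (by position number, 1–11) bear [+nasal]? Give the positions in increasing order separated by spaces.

1 2 4 5 6

From /n/ at 1 rightward: 2 /i/ → [+nasal]; 3 /g/ transparent; 4 /l/ → [+nasal]; 5 /n/ is itself a trigger — this domain ends here.
From /n/ at 5 rightward: 6 /n/ is itself a trigger — this domain ends here.
From /n/ at 6 rightward: 7 /p/ transparent; 8 /g/ transparent; 9 /p/ transparent; 10 /k/ blocks.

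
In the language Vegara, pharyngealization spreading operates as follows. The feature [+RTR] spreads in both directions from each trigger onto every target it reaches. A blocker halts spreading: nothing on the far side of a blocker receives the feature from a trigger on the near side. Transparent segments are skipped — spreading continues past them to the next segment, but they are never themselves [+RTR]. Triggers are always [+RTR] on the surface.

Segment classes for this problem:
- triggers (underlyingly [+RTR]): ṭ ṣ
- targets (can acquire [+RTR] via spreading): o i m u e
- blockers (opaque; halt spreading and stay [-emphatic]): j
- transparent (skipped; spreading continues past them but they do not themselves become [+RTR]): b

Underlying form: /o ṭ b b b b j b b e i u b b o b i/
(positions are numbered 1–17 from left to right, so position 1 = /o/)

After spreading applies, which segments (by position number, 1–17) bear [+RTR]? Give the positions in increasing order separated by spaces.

1 2

From /ṭ/ at 2 rightward: 3 /b/ transparent; 4 /b/ transparent; 5 /b/ transparent; 6 /b/ transparent; 7 /j/ blocks.
From /ṭ/ at 2 leftward: 1 /o/ → [+RTR]; word edge.
Targets with no active source: positions 10 11 12 15 17 stay [-emphatic].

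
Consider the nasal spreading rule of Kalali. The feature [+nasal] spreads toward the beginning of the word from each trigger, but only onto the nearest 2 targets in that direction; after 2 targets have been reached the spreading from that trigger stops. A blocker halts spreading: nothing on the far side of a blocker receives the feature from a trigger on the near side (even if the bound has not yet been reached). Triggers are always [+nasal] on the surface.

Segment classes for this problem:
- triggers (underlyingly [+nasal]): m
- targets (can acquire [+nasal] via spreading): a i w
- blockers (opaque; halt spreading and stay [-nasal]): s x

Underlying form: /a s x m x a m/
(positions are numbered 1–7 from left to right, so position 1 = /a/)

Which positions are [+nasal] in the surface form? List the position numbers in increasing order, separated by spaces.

4 6 7

From /m/ at 4 leftward: 3 /x/ blocks.
From /m/ at 7 leftward: 6 /a/ → [+nasal]; 5 /x/ blocks.
Target with no active source: position 1 stays [-nasal].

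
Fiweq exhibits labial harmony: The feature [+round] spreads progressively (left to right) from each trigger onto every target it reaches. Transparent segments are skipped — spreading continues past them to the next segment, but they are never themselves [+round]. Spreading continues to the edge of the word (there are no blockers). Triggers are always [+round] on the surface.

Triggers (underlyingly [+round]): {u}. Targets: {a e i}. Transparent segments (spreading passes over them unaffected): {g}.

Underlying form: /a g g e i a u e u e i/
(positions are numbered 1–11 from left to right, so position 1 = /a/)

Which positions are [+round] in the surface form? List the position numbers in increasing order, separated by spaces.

7 8 9 10 11

From /u/ at 7 rightward: 8 /e/ → [+round]; 9 /u/ is itself a trigger — this domain ends here.
From /u/ at 9 rightward: 10 /e/ → [+round]; 11 /i/ → [+round]; word edge.
Targets with no active source: positions 1 4 5 6 stay [-round].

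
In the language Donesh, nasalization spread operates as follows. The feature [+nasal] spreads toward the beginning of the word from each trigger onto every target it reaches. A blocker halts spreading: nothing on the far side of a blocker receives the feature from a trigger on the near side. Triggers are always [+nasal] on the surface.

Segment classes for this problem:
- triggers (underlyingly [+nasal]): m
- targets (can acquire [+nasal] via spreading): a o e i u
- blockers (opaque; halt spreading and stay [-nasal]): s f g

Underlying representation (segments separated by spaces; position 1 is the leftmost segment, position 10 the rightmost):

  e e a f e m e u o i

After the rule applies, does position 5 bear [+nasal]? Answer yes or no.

yes

From /m/ at 6 leftward: 5 /e/ → [+nasal]; 4 /f/ blocks.
Targets with no active source: positions 1 2 3 7 8 9 10 stay [-nasal].
[+nasal] positions on the surface: 5 6.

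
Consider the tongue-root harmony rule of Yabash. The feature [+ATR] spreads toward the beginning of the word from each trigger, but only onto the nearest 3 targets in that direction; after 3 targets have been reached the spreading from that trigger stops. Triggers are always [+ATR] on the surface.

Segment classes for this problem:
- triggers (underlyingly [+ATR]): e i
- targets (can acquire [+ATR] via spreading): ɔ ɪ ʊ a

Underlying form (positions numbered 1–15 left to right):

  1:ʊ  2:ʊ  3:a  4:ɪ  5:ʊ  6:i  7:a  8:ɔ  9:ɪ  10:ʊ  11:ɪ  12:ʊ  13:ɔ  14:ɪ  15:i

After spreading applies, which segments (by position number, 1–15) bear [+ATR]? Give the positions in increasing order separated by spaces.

3 4 5 6 12 13 14 15

From /i/ at 6 leftward: 5 /ʊ/ → [+ATR]; 4 /ɪ/ → [+ATR]; 3 /a/ → [+ATR]; bound reached.
From /i/ at 15 leftward: 14 /ɪ/ → [+ATR]; 13 /ɔ/ → [+ATR]; 12 /ʊ/ → [+ATR]; bound reached.
Targets with no active source: positions 1 2 7 8 9 10 11 stay [-ATR].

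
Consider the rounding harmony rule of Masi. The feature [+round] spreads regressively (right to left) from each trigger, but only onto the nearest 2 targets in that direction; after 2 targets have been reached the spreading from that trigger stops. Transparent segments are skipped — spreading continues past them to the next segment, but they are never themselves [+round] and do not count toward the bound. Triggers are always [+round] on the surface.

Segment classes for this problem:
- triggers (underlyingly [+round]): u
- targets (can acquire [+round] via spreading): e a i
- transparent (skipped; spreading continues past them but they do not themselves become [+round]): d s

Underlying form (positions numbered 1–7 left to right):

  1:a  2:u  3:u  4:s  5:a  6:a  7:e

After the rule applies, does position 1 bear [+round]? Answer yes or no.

yes

From /u/ at 2 leftward: 1 /a/ → [+round]; word edge.
From /u/ at 3 leftward: 2 /u/ is itself a trigger — this domain ends here.
Targets with no active source: positions 5 6 7 stay [-round].
[+round] positions on the surface: 1 2 3.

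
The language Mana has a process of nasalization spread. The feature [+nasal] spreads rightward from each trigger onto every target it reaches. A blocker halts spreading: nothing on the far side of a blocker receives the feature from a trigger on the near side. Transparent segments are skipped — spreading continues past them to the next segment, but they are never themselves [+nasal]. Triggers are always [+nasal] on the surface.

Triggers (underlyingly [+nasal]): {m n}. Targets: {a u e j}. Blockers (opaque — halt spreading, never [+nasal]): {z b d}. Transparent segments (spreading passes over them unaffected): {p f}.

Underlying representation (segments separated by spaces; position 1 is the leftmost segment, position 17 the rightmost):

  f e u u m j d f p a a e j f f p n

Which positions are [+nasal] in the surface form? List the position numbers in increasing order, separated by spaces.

5 6 17

From /m/ at 5 rightward: 6 /j/ → [+nasal]; 7 /d/ blocks.
From /n/ at 17 rightward: word edge.
Targets with no active source: positions 2 3 4 10 11 12 13 stay [-nasal].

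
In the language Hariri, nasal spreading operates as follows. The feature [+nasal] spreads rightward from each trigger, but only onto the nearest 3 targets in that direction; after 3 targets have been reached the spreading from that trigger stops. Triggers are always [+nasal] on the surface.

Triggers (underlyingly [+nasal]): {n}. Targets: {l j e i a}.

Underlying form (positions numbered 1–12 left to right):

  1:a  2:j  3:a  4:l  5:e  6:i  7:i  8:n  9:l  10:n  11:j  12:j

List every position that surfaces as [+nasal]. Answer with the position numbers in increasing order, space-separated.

8 9 10 11 12

From /n/ at 8 rightward: 9 /l/ → [+nasal]; 10 /n/ is itself a trigger — this domain ends here.
From /n/ at 10 rightward: 11 /j/ → [+nasal]; 12 /j/ → [+nasal]; word edge.
Targets with no active source: positions 1 2 3 4 5 6 7 stay [-nasal].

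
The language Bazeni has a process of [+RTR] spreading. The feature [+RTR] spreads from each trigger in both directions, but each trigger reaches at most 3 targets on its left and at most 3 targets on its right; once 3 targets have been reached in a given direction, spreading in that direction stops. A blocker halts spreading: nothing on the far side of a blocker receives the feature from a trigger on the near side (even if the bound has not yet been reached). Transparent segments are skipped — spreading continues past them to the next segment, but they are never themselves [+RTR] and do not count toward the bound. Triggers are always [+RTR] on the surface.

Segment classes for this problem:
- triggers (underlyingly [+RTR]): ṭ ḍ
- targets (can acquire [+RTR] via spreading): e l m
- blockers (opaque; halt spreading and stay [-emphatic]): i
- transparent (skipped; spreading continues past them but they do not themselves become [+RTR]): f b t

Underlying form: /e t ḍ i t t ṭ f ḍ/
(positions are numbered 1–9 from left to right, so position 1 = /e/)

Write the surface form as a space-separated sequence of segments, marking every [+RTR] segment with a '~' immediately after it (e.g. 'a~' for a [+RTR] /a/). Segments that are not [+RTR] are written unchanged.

From /ḍ/ at 3 rightward: 4 /i/ blocks.
From /ḍ/ at 3 leftward: 2 /t/ transparent; 1 /e/ → [+RTR]; word edge.
From /ṭ/ at 7 rightward: 8 /f/ transparent; 9 /ḍ/ is itself a trigger — this domain ends here.
From /ṭ/ at 7 leftward: 6 /t/ transparent; 5 /t/ transparent; 4 /i/ blocks.
From /ḍ/ at 9 rightward: word edge.
From /ḍ/ at 9 leftward: 8 /f/ transparent; 7 /ṭ/ is itself a trigger — this domain ends here.
[+RTR] positions on the surface: 1 3 7 9.

e~ t ḍ~ i t t ṭ~ f ḍ~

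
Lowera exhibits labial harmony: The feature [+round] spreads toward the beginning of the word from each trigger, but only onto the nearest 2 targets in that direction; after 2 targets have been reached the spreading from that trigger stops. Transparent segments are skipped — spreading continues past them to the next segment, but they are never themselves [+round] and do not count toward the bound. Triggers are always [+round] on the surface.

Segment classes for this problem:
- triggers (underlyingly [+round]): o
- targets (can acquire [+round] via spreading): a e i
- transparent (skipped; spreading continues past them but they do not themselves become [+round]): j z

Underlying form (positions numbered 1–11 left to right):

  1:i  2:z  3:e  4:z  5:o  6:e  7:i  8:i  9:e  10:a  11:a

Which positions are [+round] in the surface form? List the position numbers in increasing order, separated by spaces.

1 3 5

From /o/ at 5 leftward: 4 /z/ transparent; 3 /e/ → [+round]; 2 /z/ transparent; 1 /i/ → [+round]; bound reached.
Targets with no active source: positions 6 7 8 9 10 11 stay [-round].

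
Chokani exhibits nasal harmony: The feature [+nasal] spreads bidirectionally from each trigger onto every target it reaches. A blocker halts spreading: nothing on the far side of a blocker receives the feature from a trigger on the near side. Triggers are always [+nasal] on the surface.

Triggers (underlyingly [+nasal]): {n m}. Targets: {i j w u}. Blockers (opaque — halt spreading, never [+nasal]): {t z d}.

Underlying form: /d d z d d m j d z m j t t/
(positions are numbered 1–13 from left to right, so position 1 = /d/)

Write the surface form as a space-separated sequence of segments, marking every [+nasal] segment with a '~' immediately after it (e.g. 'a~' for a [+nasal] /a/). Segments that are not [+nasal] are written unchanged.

d d z d d m~ j~ d z m~ j~ t t

From /m/ at 6 rightward: 7 /j/ → [+nasal]; 8 /d/ blocks.
From /m/ at 6 leftward: 5 /d/ blocks.
From /m/ at 10 rightward: 11 /j/ → [+nasal]; 12 /t/ blocks.
From /m/ at 10 leftward: 9 /z/ blocks.
[+nasal] positions on the surface: 6 7 10 11.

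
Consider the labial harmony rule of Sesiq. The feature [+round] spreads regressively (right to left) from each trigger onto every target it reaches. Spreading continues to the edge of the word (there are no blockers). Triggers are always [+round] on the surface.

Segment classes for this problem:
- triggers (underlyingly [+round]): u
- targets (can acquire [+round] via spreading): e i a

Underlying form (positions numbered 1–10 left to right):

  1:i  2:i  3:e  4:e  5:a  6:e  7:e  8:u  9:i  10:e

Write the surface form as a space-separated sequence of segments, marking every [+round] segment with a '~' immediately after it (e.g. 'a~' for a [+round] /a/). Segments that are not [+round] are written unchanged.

From /u/ at 8 leftward: 7 /e/ → [+round]; 6 /e/ → [+round]; 5 /a/ → [+round]; 4 /e/ → [+round]; 3 /e/ → [+round]; 2 /i/ → [+round]; 1 /i/ → [+round]; word edge.
Targets with no active source: positions 9 10 stay [-round].
[+round] positions on the surface: 1 2 3 4 5 6 7 8.

i~ i~ e~ e~ a~ e~ e~ u~ i e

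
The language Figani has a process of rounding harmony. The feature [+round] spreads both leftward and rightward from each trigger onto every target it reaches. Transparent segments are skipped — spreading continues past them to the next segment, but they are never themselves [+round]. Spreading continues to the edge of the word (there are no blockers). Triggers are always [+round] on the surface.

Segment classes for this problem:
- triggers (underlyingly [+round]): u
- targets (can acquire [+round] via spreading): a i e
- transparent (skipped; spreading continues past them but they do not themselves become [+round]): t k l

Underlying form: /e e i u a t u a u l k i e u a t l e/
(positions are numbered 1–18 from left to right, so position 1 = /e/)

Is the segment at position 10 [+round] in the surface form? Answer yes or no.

From /u/ at 4 rightward: 5 /a/ → [+round]; 6 /t/ transparent; 7 /u/ is itself a trigger — this domain ends here.
From /u/ at 4 leftward: 3 /i/ → [+round]; 2 /e/ → [+round]; 1 /e/ → [+round]; word edge.
From /u/ at 7 rightward: 8 /a/ → [+round]; 9 /u/ is itself a trigger — this domain ends here.
From /u/ at 7 leftward: 6 /t/ transparent; 5 /a/ → [+round]; 4 /u/ is itself a trigger — this domain ends here.
From /u/ at 9 rightward: 10 /l/ transparent; 11 /k/ transparent; 12 /i/ → [+round]; 13 /e/ → [+round]; 14 /u/ is itself a trigger — this domain ends here.
From /u/ at 9 leftward: 8 /a/ → [+round]; 7 /u/ is itself a trigger — this domain ends here.
From /u/ at 14 rightward: 15 /a/ → [+round]; 16 /t/ transparent; 17 /l/ transparent; 18 /e/ → [+round]; word edge.
From /u/ at 14 leftward: 13 /e/ → [+round]; 12 /i/ → [+round]; 11 /k/ transparent; 10 /l/ transparent; 9 /u/ is itself a trigger — this domain ends here.
[+round] positions on the surface: 1 2 3 4 5 7 8 9 12 13 14 15 18.

no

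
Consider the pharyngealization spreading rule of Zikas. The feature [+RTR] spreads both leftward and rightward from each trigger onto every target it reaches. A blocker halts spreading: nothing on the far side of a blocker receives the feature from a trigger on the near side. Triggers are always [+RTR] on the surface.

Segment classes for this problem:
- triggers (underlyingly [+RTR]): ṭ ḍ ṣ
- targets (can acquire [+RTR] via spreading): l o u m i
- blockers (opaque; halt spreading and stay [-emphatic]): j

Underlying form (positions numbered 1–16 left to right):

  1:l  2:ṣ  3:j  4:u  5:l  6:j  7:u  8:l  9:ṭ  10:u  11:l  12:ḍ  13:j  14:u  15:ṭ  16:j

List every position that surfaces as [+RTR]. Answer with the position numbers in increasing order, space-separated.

From /ṣ/ at 2 rightward: 3 /j/ blocks.
From /ṣ/ at 2 leftward: 1 /l/ → [+RTR]; word edge.
From /ṭ/ at 9 rightward: 10 /u/ → [+RTR]; 11 /l/ → [+RTR]; 12 /ḍ/ is itself a trigger — this domain ends here.
From /ṭ/ at 9 leftward: 8 /l/ → [+RTR]; 7 /u/ → [+RTR]; 6 /j/ blocks.
From /ḍ/ at 12 rightward: 13 /j/ blocks.
From /ḍ/ at 12 leftward: 11 /l/ → [+RTR]; 10 /u/ → [+RTR]; 9 /ṭ/ is itself a trigger — this domain ends here.
From /ṭ/ at 15 rightward: 16 /j/ blocks.
From /ṭ/ at 15 leftward: 14 /u/ → [+RTR]; 13 /j/ blocks.
Targets with no active source: positions 4 5 stay [-emphatic].

1 2 7 8 9 10 11 12 14 15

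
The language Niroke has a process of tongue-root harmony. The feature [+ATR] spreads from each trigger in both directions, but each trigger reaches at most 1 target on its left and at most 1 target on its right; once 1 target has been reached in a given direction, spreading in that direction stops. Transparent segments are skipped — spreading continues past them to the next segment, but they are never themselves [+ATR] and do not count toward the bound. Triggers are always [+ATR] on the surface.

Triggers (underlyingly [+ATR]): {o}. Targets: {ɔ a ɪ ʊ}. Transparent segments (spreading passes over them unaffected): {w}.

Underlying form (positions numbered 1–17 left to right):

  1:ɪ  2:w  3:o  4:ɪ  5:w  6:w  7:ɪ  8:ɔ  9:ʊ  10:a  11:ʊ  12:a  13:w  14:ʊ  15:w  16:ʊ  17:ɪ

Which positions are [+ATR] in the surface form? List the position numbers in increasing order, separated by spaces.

From /o/ at 3 rightward: 4 /ɪ/ → [+ATR]; bound reached.
From /o/ at 3 leftward: 2 /w/ transparent; 1 /ɪ/ → [+ATR]; bound reached.
Targets with no active source: positions 7 8 9 10 11 12 14 16 17 stay [-ATR].

1 3 4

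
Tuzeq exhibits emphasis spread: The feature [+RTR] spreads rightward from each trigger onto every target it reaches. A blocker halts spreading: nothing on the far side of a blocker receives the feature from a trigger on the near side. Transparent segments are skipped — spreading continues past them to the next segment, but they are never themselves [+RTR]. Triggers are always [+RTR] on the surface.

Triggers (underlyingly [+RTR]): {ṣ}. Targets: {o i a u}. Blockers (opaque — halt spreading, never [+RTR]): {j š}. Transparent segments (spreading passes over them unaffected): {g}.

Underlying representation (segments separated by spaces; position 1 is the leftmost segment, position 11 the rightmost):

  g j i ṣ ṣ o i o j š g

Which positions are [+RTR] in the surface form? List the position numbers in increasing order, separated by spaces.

From /ṣ/ at 4 rightward: 5 /ṣ/ is itself a trigger — this domain ends here.
From /ṣ/ at 5 rightward: 6 /o/ → [+RTR]; 7 /i/ → [+RTR]; 8 /o/ → [+RTR]; 9 /j/ blocks.
Target with no active source: position 3 stays [-emphatic].

4 5 6 7 8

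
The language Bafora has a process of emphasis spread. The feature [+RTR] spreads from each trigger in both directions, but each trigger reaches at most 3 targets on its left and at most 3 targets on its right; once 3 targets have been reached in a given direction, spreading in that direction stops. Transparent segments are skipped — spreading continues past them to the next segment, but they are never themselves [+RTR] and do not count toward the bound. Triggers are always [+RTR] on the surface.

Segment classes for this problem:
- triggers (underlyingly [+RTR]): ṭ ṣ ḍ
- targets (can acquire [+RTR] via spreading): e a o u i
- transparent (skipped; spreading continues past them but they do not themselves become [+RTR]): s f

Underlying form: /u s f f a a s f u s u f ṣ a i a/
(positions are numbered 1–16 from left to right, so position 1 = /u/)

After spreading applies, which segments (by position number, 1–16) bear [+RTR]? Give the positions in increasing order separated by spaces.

From /ṣ/ at 13 rightward: 14 /a/ → [+RTR]; 15 /i/ → [+RTR]; 16 /a/ → [+RTR]; bound reached.
From /ṣ/ at 13 leftward: 12 /f/ transparent; 11 /u/ → [+RTR]; 10 /s/ transparent; 9 /u/ → [+RTR]; 8 /f/ transparent; 7 /s/ transparent; 6 /a/ → [+RTR]; bound reached.
Targets with no active source: positions 1 5 stay [-emphatic].

6 9 11 13 14 15 16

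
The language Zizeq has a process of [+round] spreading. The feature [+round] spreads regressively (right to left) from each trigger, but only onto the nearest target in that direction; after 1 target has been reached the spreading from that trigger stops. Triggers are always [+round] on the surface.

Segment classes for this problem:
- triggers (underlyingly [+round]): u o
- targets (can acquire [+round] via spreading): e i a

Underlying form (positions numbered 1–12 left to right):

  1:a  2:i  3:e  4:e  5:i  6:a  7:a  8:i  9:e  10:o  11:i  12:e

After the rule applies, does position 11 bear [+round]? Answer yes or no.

From /o/ at 10 leftward: 9 /e/ → [+round]; bound reached.
Targets with no active source: positions 1 2 3 4 5 6 7 8 11 12 stay [-round].
[+round] positions on the surface: 9 10.

no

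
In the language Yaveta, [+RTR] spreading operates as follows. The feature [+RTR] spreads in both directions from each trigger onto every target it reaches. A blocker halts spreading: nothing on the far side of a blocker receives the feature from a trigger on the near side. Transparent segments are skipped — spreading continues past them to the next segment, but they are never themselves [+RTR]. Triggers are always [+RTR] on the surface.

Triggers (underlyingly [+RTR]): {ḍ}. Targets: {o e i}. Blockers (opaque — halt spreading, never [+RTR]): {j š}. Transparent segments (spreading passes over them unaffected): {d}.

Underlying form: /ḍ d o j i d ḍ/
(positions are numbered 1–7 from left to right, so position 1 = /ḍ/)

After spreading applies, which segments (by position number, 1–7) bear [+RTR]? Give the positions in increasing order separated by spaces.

From /ḍ/ at 1 rightward: 2 /d/ transparent; 3 /o/ → [+RTR]; 4 /j/ blocks.
From /ḍ/ at 1 leftward: word edge.
From /ḍ/ at 7 rightward: word edge.
From /ḍ/ at 7 leftward: 6 /d/ transparent; 5 /i/ → [+RTR]; 4 /j/ blocks.

1 3 5 7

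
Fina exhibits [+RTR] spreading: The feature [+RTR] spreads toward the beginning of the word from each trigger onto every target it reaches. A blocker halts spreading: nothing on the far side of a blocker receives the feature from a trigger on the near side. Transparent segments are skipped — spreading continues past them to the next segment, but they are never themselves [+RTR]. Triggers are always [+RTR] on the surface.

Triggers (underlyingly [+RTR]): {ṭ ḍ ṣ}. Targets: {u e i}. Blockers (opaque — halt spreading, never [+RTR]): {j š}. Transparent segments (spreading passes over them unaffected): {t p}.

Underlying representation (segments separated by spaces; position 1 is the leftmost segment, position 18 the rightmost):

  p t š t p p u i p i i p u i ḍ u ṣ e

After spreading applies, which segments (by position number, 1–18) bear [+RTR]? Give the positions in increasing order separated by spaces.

From /ḍ/ at 15 leftward: 14 /i/ → [+RTR]; 13 /u/ → [+RTR]; 12 /p/ transparent; 11 /i/ → [+RTR]; 10 /i/ → [+RTR]; 9 /p/ transparent; 8 /i/ → [+RTR]; 7 /u/ → [+RTR]; 6 /p/ transparent; 5 /p/ transparent; 4 /t/ transparent; 3 /š/ blocks.
From /ṣ/ at 17 leftward: 16 /u/ → [+RTR]; 15 /ḍ/ is itself a trigger — this domain ends here.
Target with no active source: position 18 stays [-emphatic].

7 8 10 11 13 14 15 16 17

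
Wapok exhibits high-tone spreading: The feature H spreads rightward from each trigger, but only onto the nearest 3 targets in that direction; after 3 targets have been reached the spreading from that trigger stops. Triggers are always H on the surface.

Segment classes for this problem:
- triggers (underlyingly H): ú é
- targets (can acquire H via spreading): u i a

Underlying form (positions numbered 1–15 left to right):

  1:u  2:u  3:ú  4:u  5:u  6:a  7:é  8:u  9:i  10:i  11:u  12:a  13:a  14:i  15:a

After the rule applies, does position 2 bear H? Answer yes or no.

From /ú/ at 3 rightward: 4 /u/ → H; 5 /u/ → H; 6 /a/ → H; bound reached.
From /é/ at 7 rightward: 8 /u/ → H; 9 /i/ → H; 10 /i/ → H; bound reached.
Targets with no active source: positions 1 2 11 12 13 14 15 stay [-high tone].
H positions on the surface: 3 4 5 6 7 8 9 10.

no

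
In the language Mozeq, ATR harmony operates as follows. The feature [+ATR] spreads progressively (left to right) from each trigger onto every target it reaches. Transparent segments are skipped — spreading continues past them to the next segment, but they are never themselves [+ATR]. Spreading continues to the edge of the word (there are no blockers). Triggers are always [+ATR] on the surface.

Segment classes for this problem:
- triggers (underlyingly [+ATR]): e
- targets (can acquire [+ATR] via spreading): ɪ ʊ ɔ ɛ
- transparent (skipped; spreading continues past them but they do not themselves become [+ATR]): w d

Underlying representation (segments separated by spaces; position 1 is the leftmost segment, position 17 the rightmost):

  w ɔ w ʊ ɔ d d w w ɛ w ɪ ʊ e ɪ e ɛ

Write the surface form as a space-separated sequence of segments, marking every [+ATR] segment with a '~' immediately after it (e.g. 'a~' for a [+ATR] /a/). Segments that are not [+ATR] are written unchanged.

From /e/ at 14 rightward: 15 /ɪ/ → [+ATR]; 16 /e/ is itself a trigger — this domain ends here.
From /e/ at 16 rightward: 17 /ɛ/ → [+ATR]; word edge.
Targets with no active source: positions 2 4 5 10 12 13 stay [-ATR].
[+ATR] positions on the surface: 14 15 16 17.

w ɔ w ʊ ɔ d d w w ɛ w ɪ ʊ e~ ɪ~ e~ ɛ~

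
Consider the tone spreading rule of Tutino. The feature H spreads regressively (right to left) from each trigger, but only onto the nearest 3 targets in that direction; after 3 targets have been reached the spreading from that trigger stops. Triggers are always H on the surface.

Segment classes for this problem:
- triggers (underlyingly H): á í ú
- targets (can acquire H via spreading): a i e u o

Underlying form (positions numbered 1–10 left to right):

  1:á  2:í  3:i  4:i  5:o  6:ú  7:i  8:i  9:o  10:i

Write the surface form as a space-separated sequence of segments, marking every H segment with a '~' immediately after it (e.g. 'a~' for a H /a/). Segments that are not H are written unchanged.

á~ í~ i~ i~ o~ ú~ i i o i

From /á/ at 1 leftward: word edge.
From /í/ at 2 leftward: 1 /á/ is itself a trigger — this domain ends here.
From /ú/ at 6 leftward: 5 /o/ → H; 4 /i/ → H; 3 /i/ → H; bound reached.
Targets with no active source: positions 7 8 9 10 stay [-high tone].
H positions on the surface: 1 2 3 4 5 6.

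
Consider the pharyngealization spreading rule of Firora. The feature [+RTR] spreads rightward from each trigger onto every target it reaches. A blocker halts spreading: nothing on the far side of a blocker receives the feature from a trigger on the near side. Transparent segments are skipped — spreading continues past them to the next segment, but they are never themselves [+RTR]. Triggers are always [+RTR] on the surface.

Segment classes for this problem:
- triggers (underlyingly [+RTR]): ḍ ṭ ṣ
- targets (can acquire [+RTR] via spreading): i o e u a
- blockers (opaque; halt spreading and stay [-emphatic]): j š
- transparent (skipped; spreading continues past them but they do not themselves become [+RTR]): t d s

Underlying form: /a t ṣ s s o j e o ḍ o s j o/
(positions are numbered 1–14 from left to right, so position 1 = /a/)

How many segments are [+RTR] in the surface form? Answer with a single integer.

From /ṣ/ at 3 rightward: 4 /s/ transparent; 5 /s/ transparent; 6 /o/ → [+RTR]; 7 /j/ blocks.
From /ḍ/ at 10 rightward: 11 /o/ → [+RTR]; 12 /s/ transparent; 13 /j/ blocks.
Targets with no active source: positions 1 8 9 14 stay [-emphatic].
[+RTR] positions on the surface: 3 6 10 11.

4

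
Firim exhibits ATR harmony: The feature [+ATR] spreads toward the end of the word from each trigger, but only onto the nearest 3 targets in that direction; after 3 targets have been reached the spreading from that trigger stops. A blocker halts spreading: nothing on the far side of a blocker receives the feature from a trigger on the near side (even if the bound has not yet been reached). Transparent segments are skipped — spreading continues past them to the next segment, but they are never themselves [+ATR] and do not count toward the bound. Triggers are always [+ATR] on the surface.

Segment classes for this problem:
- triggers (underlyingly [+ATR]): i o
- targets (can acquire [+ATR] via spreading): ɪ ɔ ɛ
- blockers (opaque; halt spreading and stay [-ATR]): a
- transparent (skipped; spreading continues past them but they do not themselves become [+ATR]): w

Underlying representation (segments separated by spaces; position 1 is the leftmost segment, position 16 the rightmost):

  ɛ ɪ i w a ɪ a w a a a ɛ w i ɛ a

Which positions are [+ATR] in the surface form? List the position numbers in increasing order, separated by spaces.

3 14 15

From /i/ at 3 rightward: 4 /w/ transparent; 5 /a/ blocks.
From /i/ at 14 rightward: 15 /ɛ/ → [+ATR]; 16 /a/ blocks.
Targets with no active source: positions 1 2 6 12 stay [-ATR].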